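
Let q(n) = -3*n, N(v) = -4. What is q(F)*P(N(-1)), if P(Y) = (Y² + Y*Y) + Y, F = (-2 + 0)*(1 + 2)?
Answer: 504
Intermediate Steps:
F = -6 (F = -2*3 = -6)
P(Y) = Y + 2*Y² (P(Y) = (Y² + Y²) + Y = 2*Y² + Y = Y + 2*Y²)
q(F)*P(N(-1)) = (-3*(-6))*(-4*(1 + 2*(-4))) = 18*(-4*(1 - 8)) = 18*(-4*(-7)) = 18*28 = 504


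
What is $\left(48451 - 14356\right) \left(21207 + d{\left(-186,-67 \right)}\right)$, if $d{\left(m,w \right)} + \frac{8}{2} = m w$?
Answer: $1147808175$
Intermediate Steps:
$d{\left(m,w \right)} = -4 + m w$
$\left(48451 - 14356\right) \left(21207 + d{\left(-186,-67 \right)}\right) = \left(48451 - 14356\right) \left(21207 - -12458\right) = 34095 \left(21207 + \left(-4 + 12462\right)\right) = 34095 \left(21207 + 12458\right) = 34095 \cdot 33665 = 1147808175$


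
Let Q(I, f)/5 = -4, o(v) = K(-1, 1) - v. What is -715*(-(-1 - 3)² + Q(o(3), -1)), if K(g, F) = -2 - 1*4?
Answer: 25740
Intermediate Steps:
K(g, F) = -6 (K(g, F) = -2 - 4 = -6)
o(v) = -6 - v
Q(I, f) = -20 (Q(I, f) = 5*(-4) = -20)
-715*(-(-1 - 3)² + Q(o(3), -1)) = -715*(-(-1 - 3)² - 20) = -715*(-1*(-4)² - 20) = -715*(-1*16 - 20) = -715*(-16 - 20) = -715*(-36) = 25740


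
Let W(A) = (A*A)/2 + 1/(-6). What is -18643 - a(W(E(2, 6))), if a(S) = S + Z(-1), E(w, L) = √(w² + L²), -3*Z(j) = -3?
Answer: -111983/6 ≈ -18664.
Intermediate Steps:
Z(j) = 1 (Z(j) = -⅓*(-3) = 1)
E(w, L) = √(L² + w²)
W(A) = -⅙ + A²/2 (W(A) = A²*(½) + 1*(-⅙) = A²/2 - ⅙ = -⅙ + A²/2)
a(S) = 1 + S (a(S) = S + 1 = 1 + S)
-18643 - a(W(E(2, 6))) = -18643 - (1 + (-⅙ + (√(6² + 2²))²/2)) = -18643 - (1 + (-⅙ + (√(36 + 4))²/2)) = -18643 - (1 + (-⅙ + (√40)²/2)) = -18643 - (1 + (-⅙ + (2*√10)²/2)) = -18643 - (1 + (-⅙ + (½)*40)) = -18643 - (1 + (-⅙ + 20)) = -18643 - (1 + 119/6) = -18643 - 1*125/6 = -18643 - 125/6 = -111983/6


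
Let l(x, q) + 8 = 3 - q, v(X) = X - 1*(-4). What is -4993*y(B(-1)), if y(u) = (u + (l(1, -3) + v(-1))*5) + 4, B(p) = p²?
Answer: -49930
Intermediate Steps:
v(X) = 4 + X (v(X) = X + 4 = 4 + X)
l(x, q) = -5 - q (l(x, q) = -8 + (3 - q) = -5 - q)
y(u) = 9 + u (y(u) = (u + ((-5 - 1*(-3)) + (4 - 1))*5) + 4 = (u + ((-5 + 3) + 3)*5) + 4 = (u + (-2 + 3)*5) + 4 = (u + 1*5) + 4 = (u + 5) + 4 = (5 + u) + 4 = 9 + u)
-4993*y(B(-1)) = -4993*(9 + (-1)²) = -4993*(9 + 1) = -4993*10 = -49930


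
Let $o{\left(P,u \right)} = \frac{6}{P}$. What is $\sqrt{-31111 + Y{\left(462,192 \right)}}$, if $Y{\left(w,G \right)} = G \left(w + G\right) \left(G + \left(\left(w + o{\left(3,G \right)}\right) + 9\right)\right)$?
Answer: $\sqrt{83471609} \approx 9136.3$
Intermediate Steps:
$Y{\left(w,G \right)} = G \left(G + w\right) \left(11 + G + w\right)$ ($Y{\left(w,G \right)} = G \left(w + G\right) \left(G + \left(\left(w + \frac{6}{3}\right) + 9\right)\right) = G \left(G + w\right) \left(G + \left(\left(w + 6 \cdot \frac{1}{3}\right) + 9\right)\right) = G \left(G + w\right) \left(G + \left(\left(w + 2\right) + 9\right)\right) = G \left(G + w\right) \left(G + \left(\left(2 + w\right) + 9\right)\right) = G \left(G + w\right) \left(G + \left(11 + w\right)\right) = G \left(G + w\right) \left(11 + G + w\right)$)
$\sqrt{-31111 + Y{\left(462,192 \right)}} = \sqrt{-31111 + 192 \left(192^{2} + 462^{2} + 11 \cdot 192 + 11 \cdot 462 + 2 \cdot 192 \cdot 462\right)} = \sqrt{-31111 + 192 \left(36864 + 213444 + 2112 + 5082 + 177408\right)} = \sqrt{-31111 + 192 \cdot 434910} = \sqrt{-31111 + 83502720} = \sqrt{83471609}$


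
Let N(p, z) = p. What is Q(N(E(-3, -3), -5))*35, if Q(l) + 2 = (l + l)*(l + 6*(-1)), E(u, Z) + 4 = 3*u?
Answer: 17220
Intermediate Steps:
E(u, Z) = -4 + 3*u
Q(l) = -2 + 2*l*(-6 + l) (Q(l) = -2 + (l + l)*(l + 6*(-1)) = -2 + (2*l)*(l - 6) = -2 + (2*l)*(-6 + l) = -2 + 2*l*(-6 + l))
Q(N(E(-3, -3), -5))*35 = (-2 - 12*(-4 + 3*(-3)) + 2*(-4 + 3*(-3))**2)*35 = (-2 - 12*(-4 - 9) + 2*(-4 - 9)**2)*35 = (-2 - 12*(-13) + 2*(-13)**2)*35 = (-2 + 156 + 2*169)*35 = (-2 + 156 + 338)*35 = 492*35 = 17220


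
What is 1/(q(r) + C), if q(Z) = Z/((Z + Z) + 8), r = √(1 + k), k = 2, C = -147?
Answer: -2550/375143 - 8*√3/1125429 ≈ -0.0068097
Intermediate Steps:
r = √3 (r = √(1 + 2) = √3 ≈ 1.7320)
q(Z) = Z/(8 + 2*Z) (q(Z) = Z/(2*Z + 8) = Z/(8 + 2*Z))
1/(q(r) + C) = 1/(√3/(2*(4 + √3)) - 147) = 1/(-147 + √3/(2*(4 + √3)))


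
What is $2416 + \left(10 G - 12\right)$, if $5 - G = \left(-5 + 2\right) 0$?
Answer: $2454$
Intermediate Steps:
$G = 5$ ($G = 5 - \left(-5 + 2\right) 0 = 5 - \left(-3\right) 0 = 5 - 0 = 5 + 0 = 5$)
$2416 + \left(10 G - 12\right) = 2416 + \left(10 \cdot 5 - 12\right) = 2416 + \left(50 - 12\right) = 2416 + 38 = 2454$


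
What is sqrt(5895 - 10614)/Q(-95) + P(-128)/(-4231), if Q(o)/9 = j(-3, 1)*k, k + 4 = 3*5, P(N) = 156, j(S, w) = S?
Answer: -156/4231 - I*sqrt(39)/27 ≈ -0.036871 - 0.2313*I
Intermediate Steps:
k = 11 (k = -4 + 3*5 = -4 + 15 = 11)
Q(o) = -297 (Q(o) = 9*(-3*11) = 9*(-33) = -297)
sqrt(5895 - 10614)/Q(-95) + P(-128)/(-4231) = sqrt(5895 - 10614)/(-297) + 156/(-4231) = sqrt(-4719)*(-1/297) + 156*(-1/4231) = (11*I*sqrt(39))*(-1/297) - 156/4231 = -I*sqrt(39)/27 - 156/4231 = -156/4231 - I*sqrt(39)/27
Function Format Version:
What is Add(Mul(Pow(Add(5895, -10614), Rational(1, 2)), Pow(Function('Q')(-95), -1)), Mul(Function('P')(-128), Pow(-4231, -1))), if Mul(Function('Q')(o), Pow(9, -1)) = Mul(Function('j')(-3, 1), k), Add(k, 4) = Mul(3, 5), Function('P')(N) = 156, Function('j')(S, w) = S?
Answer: Add(Rational(-156, 4231), Mul(Rational(-1, 27), I, Pow(39, Rational(1, 2)))) ≈ Add(-0.036871, Mul(-0.23130, I))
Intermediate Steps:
k = 11 (k = Add(-4, Mul(3, 5)) = Add(-4, 15) = 11)
Function('Q')(o) = -297 (Function('Q')(o) = Mul(9, Mul(-3, 11)) = Mul(9, -33) = -297)
Add(Mul(Pow(Add(5895, -10614), Rational(1, 2)), Pow(Function('Q')(-95), -1)), Mul(Function('P')(-128), Pow(-4231, -1))) = Add(Mul(Pow(Add(5895, -10614), Rational(1, 2)), Pow(-297, -1)), Mul(156, Pow(-4231, -1))) = Add(Mul(Pow(-4719, Rational(1, 2)), Rational(-1, 297)), Mul(156, Rational(-1, 4231))) = Add(Mul(Mul(11, I, Pow(39, Rational(1, 2))), Rational(-1, 297)), Rational(-156, 4231)) = Add(Mul(Rational(-1, 27), I, Pow(39, Rational(1, 2))), Rational(-156, 4231)) = Add(Rational(-156, 4231), Mul(Rational(-1, 27), I, Pow(39, Rational(1, 2))))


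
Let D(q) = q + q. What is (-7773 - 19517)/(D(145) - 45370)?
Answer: 2729/4508 ≈ 0.60537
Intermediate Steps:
D(q) = 2*q
(-7773 - 19517)/(D(145) - 45370) = (-7773 - 19517)/(2*145 - 45370) = -27290/(290 - 45370) = -27290/(-45080) = -27290*(-1/45080) = 2729/4508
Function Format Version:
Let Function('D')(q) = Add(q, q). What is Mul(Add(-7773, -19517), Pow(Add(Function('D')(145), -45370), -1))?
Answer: Rational(2729, 4508) ≈ 0.60537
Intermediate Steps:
Function('D')(q) = Mul(2, q)
Mul(Add(-7773, -19517), Pow(Add(Function('D')(145), -45370), -1)) = Mul(Add(-7773, -19517), Pow(Add(Mul(2, 145), -45370), -1)) = Mul(-27290, Pow(Add(290, -45370), -1)) = Mul(-27290, Pow(-45080, -1)) = Mul(-27290, Rational(-1, 45080)) = Rational(2729, 4508)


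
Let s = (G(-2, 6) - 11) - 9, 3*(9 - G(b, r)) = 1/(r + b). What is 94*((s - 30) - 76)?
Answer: -66035/6 ≈ -11006.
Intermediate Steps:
G(b, r) = 9 - 1/(3*(b + r)) (G(b, r) = 9 - 1/(3*(r + b)) = 9 - 1/(3*(b + r)))
s = -133/12 (s = ((-1/3 + 9*(-2) + 9*6)/(-2 + 6) - 11) - 9 = ((-1/3 - 18 + 54)/4 - 11) - 9 = ((1/4)*(107/3) - 11) - 9 = (107/12 - 11) - 9 = -25/12 - 9 = -133/12 ≈ -11.083)
94*((s - 30) - 76) = 94*((-133/12 - 30) - 76) = 94*(-493/12 - 76) = 94*(-1405/12) = -66035/6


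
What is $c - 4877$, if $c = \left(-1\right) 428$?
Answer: $-5305$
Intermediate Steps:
$c = -428$
$c - 4877 = -428 - 4877 = -5305$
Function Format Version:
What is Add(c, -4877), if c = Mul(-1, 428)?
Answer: -5305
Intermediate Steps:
c = -428
Add(c, -4877) = Add(-428, -4877) = -5305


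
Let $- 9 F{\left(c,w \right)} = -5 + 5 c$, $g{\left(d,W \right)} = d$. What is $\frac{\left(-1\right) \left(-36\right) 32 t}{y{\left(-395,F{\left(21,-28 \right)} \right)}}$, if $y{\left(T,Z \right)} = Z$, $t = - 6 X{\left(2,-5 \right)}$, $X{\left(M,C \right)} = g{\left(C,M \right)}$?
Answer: $- \frac{15552}{5} \approx -3110.4$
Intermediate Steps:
$F{\left(c,w \right)} = \frac{5}{9} - \frac{5 c}{9}$ ($F{\left(c,w \right)} = - \frac{-5 + 5 c}{9} = \frac{5}{9} - \frac{5 c}{9}$)
$X{\left(M,C \right)} = C$
$t = 30$ ($t = \left(-6\right) \left(-5\right) = 30$)
$\frac{\left(-1\right) \left(-36\right) 32 t}{y{\left(-395,F{\left(21,-28 \right)} \right)}} = \frac{\left(-1\right) \left(-36\right) 32 \cdot 30}{\frac{5}{9} - \frac{35}{3}} = \frac{36 \cdot 32 \cdot 30}{\frac{5}{9} - \frac{35}{3}} = \frac{1152 \cdot 30}{- \frac{100}{9}} = 34560 \left(- \frac{9}{100}\right) = - \frac{15552}{5}$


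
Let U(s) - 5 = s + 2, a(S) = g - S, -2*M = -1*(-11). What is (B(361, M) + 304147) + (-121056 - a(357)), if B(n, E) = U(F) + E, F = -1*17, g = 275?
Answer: 366315/2 ≈ 1.8316e+5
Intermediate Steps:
M = -11/2 (M = -(-1)*(-11)/2 = -1/2*11 = -11/2 ≈ -5.5000)
F = -17
a(S) = 275 - S
U(s) = 7 + s (U(s) = 5 + (s + 2) = 5 + (2 + s) = 7 + s)
B(n, E) = -10 + E (B(n, E) = (7 - 17) + E = -10 + E)
(B(361, M) + 304147) + (-121056 - a(357)) = ((-10 - 11/2) + 304147) + (-121056 - (275 - 1*357)) = (-31/2 + 304147) + (-121056 - (275 - 357)) = 608263/2 + (-121056 - 1*(-82)) = 608263/2 + (-121056 + 82) = 608263/2 - 120974 = 366315/2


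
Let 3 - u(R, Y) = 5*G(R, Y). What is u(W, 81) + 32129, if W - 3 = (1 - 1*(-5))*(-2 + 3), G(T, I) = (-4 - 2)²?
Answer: 31952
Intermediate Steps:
G(T, I) = 36 (G(T, I) = (-6)² = 36)
W = 9 (W = 3 + (1 - 1*(-5))*(-2 + 3) = 3 + (1 + 5)*1 = 3 + 6*1 = 3 + 6 = 9)
u(R, Y) = -177 (u(R, Y) = 3 - 5*36 = 3 - 1*180 = 3 - 180 = -177)
u(W, 81) + 32129 = -177 + 32129 = 31952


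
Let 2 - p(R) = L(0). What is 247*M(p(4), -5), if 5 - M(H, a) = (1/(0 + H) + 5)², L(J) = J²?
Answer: -24947/4 ≈ -6236.8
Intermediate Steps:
p(R) = 2 (p(R) = 2 - 1*0² = 2 - 1*0 = 2 + 0 = 2)
M(H, a) = 5 - (5 + 1/H)² (M(H, a) = 5 - (1/(0 + H) + 5)² = 5 - (1/H + 5)² = 5 - (5 + 1/H)²)
247*M(p(4), -5) = 247*(5 - 1*(1 + 5*2)²/2²) = 247*(5 - 1*¼*(1 + 10)²) = 247*(5 - 1*¼*11²) = 247*(5 - 1*¼*121) = 247*(5 - 121/4) = 247*(-101/4) = -24947/4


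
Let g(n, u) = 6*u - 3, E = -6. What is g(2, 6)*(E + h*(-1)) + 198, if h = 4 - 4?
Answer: 0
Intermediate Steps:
g(n, u) = -3 + 6*u
h = 0
g(2, 6)*(E + h*(-1)) + 198 = (-3 + 6*6)*(-6 + 0*(-1)) + 198 = (-3 + 36)*(-6 + 0) + 198 = 33*(-6) + 198 = -198 + 198 = 0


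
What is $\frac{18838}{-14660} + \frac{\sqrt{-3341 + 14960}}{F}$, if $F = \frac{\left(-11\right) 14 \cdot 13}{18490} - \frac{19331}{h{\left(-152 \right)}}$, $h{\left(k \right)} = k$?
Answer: $- \frac{9419}{7330} + \frac{1405240 \sqrt{1291}}{59520981} \approx -0.4367$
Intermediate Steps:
$F = \frac{178562943}{1405240}$ ($F = \frac{\left(-11\right) 14 \cdot 13}{18490} - \frac{19331}{-152} = \left(-154\right) 13 \cdot \frac{1}{18490} - - \frac{19331}{152} = \left(-2002\right) \frac{1}{18490} + \frac{19331}{152} = - \frac{1001}{9245} + \frac{19331}{152} = \frac{178562943}{1405240} \approx 127.07$)
$\frac{18838}{-14660} + \frac{\sqrt{-3341 + 14960}}{F} = \frac{18838}{-14660} + \frac{\sqrt{-3341 + 14960}}{\frac{178562943}{1405240}} = 18838 \left(- \frac{1}{14660}\right) + \sqrt{11619} \cdot \frac{1405240}{178562943} = - \frac{9419}{7330} + 3 \sqrt{1291} \cdot \frac{1405240}{178562943} = - \frac{9419}{7330} + \frac{1405240 \sqrt{1291}}{59520981}$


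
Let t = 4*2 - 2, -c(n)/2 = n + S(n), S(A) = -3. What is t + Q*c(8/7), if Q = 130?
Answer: 3422/7 ≈ 488.86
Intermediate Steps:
c(n) = 6 - 2*n (c(n) = -2*(n - 3) = -2*(-3 + n) = 6 - 2*n)
t = 6 (t = 8 - 2 = 6)
t + Q*c(8/7) = 6 + 130*(6 - 16/7) = 6 + 130*(26/7) = 6 + 3380/7 = 3422/7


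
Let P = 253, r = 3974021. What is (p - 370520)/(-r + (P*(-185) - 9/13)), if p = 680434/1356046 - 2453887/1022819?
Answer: 3340415151328565934/36249491593990697239 ≈ 0.092151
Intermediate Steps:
p = -1315811413678/693494806837 (p = 680434*(1/1356046) - 2453887*1/1022819 = 340217/678023 - 2453887/1022819 = -1315811413678/693494806837 ≈ -1.8974)
(p - 370520)/(-r + (P*(-185) - 9/13)) = (-1315811413678/693494806837 - 370520)/(-1*3974021 + (253*(-185) - 9/13)) = -256955011640658918/(693494806837*(-3974021 + (-46805 + (1/13)*(-9)))) = -256955011640658918/(693494806837*(-3974021 + (-46805 - 9/13))) = -256955011640658918/(693494806837*(-3974021 - 608474/13)) = -256955011640658918/(693494806837*(-52270747/13)) = -256955011640658918/693494806837*(-13/52270747) = 3340415151328565934/36249491593990697239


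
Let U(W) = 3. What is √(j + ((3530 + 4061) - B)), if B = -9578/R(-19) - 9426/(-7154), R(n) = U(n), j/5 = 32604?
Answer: 4*√25528186797/1533 ≈ 416.90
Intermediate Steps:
j = 163020 (j = 5*32604 = 163020)
R(n) = 3
B = -34246367/10731 (B = -9578/3 - 9426/(-7154) = -9578*⅓ - 9426*(-1/7154) = -9578/3 + 4713/3577 = -34246367/10731 ≈ -3191.3)
√(j + ((3530 + 4061) - B)) = √(163020 + ((3530 + 4061) - 1*(-34246367/10731))) = √(163020 + (7591 + 34246367/10731)) = √(163020 + 115705388/10731) = √(1865073008/10731) = 4*√25528186797/1533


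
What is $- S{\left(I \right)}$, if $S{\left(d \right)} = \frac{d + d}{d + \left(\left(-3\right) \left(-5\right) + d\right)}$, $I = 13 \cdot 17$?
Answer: $- \frac{442}{457} \approx -0.96718$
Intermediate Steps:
$I = 221$
$S{\left(d \right)} = \frac{2 d}{15 + 2 d}$ ($S{\left(d \right)} = \frac{2 d}{d + \left(15 + d\right)} = \frac{2 d}{15 + 2 d}$)
$- S{\left(I \right)} = - \frac{2 \cdot 221}{15 + 2 \cdot 221} = - \frac{2 \cdot 221}{15 + 442} = - \frac{2 \cdot 221}{457} = \left(-1\right) \frac{442}{457} = - \frac{442}{457}$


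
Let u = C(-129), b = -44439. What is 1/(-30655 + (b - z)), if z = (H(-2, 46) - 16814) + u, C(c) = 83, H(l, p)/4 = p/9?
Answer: -9/525451 ≈ -1.7128e-5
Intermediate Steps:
H(l, p) = 4*p/9 (H(l, p) = 4*(p/9) = 4*p/9)
u = 83
z = -150395/9 (z = ((4/9)*46 - 16814) + 83 = (184/9 - 16814) + 83 = -151142/9 + 83 = -150395/9 ≈ -16711.)
1/(-30655 + (b - z)) = 1/(-30655 + (-44439 - 1*(-150395/9))) = 1/(-30655 + (-44439 + 150395/9)) = 1/(-30655 - 249556/9) = 1/(-525451/9) = -9/525451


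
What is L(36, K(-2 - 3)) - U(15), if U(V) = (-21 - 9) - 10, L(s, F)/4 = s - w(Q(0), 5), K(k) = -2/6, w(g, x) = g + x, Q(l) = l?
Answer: 164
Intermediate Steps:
K(k) = -⅓ (K(k) = -2*⅙ = -⅓)
L(s, F) = -20 + 4*s (L(s, F) = 4*(s - (0 + 5)) = 4*(s - 1*5) = 4*(s - 5) = 4*(-5 + s) = -20 + 4*s)
U(V) = -40 (U(V) = -30 - 10 = -40)
L(36, K(-2 - 3)) - U(15) = (-20 + 4*36) - 1*(-40) = (-20 + 144) + 40 = 124 + 40 = 164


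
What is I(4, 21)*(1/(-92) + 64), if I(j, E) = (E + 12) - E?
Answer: 17661/23 ≈ 767.87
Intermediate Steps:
I(j, E) = 12 (I(j, E) = (12 + E) - E = 12)
I(4, 21)*(1/(-92) + 64) = 12*(1/(-92) + 64) = 12*(-1/92 + 64) = 12*(5887/92) = 17661/23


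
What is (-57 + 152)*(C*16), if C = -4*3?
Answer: -18240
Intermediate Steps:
C = -12
(-57 + 152)*(C*16) = (-57 + 152)*(-12*16) = 95*(-192) = -18240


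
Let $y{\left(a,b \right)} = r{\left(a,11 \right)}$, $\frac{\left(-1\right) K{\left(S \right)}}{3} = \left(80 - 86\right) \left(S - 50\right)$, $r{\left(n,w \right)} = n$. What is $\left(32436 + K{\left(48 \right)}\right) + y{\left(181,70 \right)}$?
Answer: $32581$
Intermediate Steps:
$K{\left(S \right)} = -900 + 18 S$ ($K{\left(S \right)} = - 3 \left(80 - 86\right) \left(S - 50\right) = - 3 \left(- 6 \left(-50 + S\right)\right) = - 3 \left(300 - 6 S\right) = -900 + 18 S$)
$y{\left(a,b \right)} = a$
$\left(32436 + K{\left(48 \right)}\right) + y{\left(181,70 \right)} = \left(32436 + \left(-900 + 18 \cdot 48\right)\right) + 181 = \left(32436 + \left(-900 + 864\right)\right) + 181 = \left(32436 - 36\right) + 181 = 32400 + 181 = 32581$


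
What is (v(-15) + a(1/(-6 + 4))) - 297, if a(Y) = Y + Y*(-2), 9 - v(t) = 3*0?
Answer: -575/2 ≈ -287.50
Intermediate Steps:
v(t) = 9 (v(t) = 9 - 3*0 = 9 - 1*0 = 9 + 0 = 9)
a(Y) = -Y (a(Y) = Y - 2*Y = -Y)
(v(-15) + a(1/(-6 + 4))) - 297 = (9 - 1/(-6 + 4)) - 297 = (9 - 1/(-2)) - 297 = (9 - 1*(-½)) - 297 = (9 + ½) - 297 = 19/2 - 297 = -575/2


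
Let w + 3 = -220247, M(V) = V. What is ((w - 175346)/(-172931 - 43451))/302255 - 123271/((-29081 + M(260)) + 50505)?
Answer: -4031114052024223/709094353967220 ≈ -5.6849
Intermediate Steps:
w = -220250 (w = -3 - 220247 = -220250)
((w - 175346)/(-172931 - 43451))/302255 - 123271/((-29081 + M(260)) + 50505) = ((-220250 - 175346)/(-172931 - 43451))/302255 - 123271/((-29081 + 260) + 50505) = -395596/(-216382)*(1/302255) - 123271/(-28821 + 50505) = -395596*(-1/216382)*(1/302255) - 123271/21684 = (197798/108191)*(1/302255) - 123271*1/21684 = 197798/32701270705 - 123271/21684 = -4031114052024223/709094353967220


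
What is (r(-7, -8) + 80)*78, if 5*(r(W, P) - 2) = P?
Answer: 31356/5 ≈ 6271.2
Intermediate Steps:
r(W, P) = 2 + P/5
(r(-7, -8) + 80)*78 = ((2 + (⅕)*(-8)) + 80)*78 = ((2 - 8/5) + 80)*78 = (⅖ + 80)*78 = (402/5)*78 = 31356/5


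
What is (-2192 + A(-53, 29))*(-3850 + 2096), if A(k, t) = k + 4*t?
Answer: 3734266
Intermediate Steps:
(-2192 + A(-53, 29))*(-3850 + 2096) = (-2192 + (-53 + 4*29))*(-3850 + 2096) = (-2192 + (-53 + 116))*(-1754) = (-2192 + 63)*(-1754) = -2129*(-1754) = 3734266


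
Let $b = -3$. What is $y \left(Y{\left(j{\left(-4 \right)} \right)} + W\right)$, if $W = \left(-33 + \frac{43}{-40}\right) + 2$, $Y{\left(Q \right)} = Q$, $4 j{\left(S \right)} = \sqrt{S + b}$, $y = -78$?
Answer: $\frac{50037}{20} - \frac{39 i \sqrt{7}}{2} \approx 2501.9 - 51.592 i$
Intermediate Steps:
$j{\left(S \right)} = \frac{\sqrt{-3 + S}}{4}$ ($j{\left(S \right)} = \frac{\sqrt{S - 3}}{4} = \frac{\sqrt{-3 + S}}{4}$)
$W = - \frac{1283}{40}$ ($W = \left(-33 + 43 \left(- \frac{1}{40}\right)\right) + 2 = \left(-33 - \frac{43}{40}\right) + 2 = - \frac{1363}{40} + 2 = - \frac{1283}{40} \approx -32.075$)
$y \left(Y{\left(j{\left(-4 \right)} \right)} + W\right) = - 78 \left(\frac{\sqrt{-3 - 4}}{4} - \frac{1283}{40}\right) = - 78 \left(\frac{\sqrt{-7}}{4} - \frac{1283}{40}\right) = - 78 \left(\frac{i \sqrt{7}}{4} - \frac{1283}{40}\right) = - 78 \left(- \frac{1283}{40} + \frac{i \sqrt{7}}{4}\right) = \frac{50037}{20} - \frac{39 i \sqrt{7}}{2}$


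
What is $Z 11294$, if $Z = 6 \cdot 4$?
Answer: $271056$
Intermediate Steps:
$Z = 24$
$Z 11294 = 24 \cdot 11294 = 271056$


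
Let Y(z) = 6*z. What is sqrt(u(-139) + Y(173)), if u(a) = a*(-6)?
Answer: 12*sqrt(13) ≈ 43.267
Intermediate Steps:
u(a) = -6*a
sqrt(u(-139) + Y(173)) = sqrt(-6*(-139) + 6*173) = sqrt(834 + 1038) = sqrt(1872) = 12*sqrt(13)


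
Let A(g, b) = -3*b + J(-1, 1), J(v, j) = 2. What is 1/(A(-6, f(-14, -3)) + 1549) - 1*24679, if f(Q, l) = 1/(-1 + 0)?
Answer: -38351165/1554 ≈ -24679.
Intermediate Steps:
f(Q, l) = -1 (f(Q, l) = 1/(-1) = -1)
A(g, b) = 2 - 3*b (A(g, b) = -3*b + 2 = 2 - 3*b)
1/(A(-6, f(-14, -3)) + 1549) - 1*24679 = 1/((2 - 3*(-1)) + 1549) - 1*24679 = 1/((2 + 3) + 1549) - 24679 = 1/(5 + 1549) - 24679 = 1/1554 - 24679 = -38351165/1554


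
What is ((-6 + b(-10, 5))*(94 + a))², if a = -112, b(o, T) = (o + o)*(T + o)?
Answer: 2862864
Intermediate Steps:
b(o, T) = 2*o*(T + o) (b(o, T) = (2*o)*(T + o) = 2*o*(T + o))
((-6 + b(-10, 5))*(94 + a))² = ((-6 + 2*(-10)*(5 - 10))*(94 - 112))² = ((-6 + 2*(-10)*(-5))*(-18))² = ((-6 + 100)*(-18))² = (94*(-18))² = (-1692)² = 2862864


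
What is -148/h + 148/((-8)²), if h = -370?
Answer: 217/80 ≈ 2.7125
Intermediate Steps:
-148/h + 148/((-8)²) = -148/(-370) + 148/((-8)²) = -148*(-1/370) + 148/64 = ⅖ + 148*(1/64) = ⅖ + 37/16 = 217/80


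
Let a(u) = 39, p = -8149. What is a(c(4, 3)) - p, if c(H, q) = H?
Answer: 8188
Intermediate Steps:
a(c(4, 3)) - p = 39 - 1*(-8149) = 39 + 8149 = 8188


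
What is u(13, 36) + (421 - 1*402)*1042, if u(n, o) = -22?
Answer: 19776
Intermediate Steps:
u(13, 36) + (421 - 1*402)*1042 = -22 + (421 - 1*402)*1042 = -22 + (421 - 402)*1042 = -22 + 19*1042 = -22 + 19798 = 19776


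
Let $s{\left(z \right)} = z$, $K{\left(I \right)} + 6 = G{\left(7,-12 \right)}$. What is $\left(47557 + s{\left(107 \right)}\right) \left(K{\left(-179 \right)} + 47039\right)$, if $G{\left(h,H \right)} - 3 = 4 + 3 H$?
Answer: $2240398656$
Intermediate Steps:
$G{\left(h,H \right)} = 7 + 3 H$ ($G{\left(h,H \right)} = 3 + \left(4 + 3 H\right) = 7 + 3 H$)
$K{\left(I \right)} = -35$ ($K{\left(I \right)} = -6 + \left(7 + 3 \left(-12\right)\right) = -6 + \left(7 - 36\right) = -6 - 29 = -35$)
$\left(47557 + s{\left(107 \right)}\right) \left(K{\left(-179 \right)} + 47039\right) = \left(47557 + 107\right) \left(-35 + 47039\right) = 47664 \cdot 47004 = 2240398656$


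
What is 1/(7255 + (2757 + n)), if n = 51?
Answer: 1/10063 ≈ 9.9374e-5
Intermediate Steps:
1/(7255 + (2757 + n)) = 1/(7255 + (2757 + 51)) = 1/(7255 + 2808) = 1/10063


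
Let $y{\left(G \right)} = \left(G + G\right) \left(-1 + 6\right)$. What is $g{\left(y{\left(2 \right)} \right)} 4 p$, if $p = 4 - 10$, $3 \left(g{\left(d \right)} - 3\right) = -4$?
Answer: $-40$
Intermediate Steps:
$y{\left(G \right)} = 10 G$ ($y{\left(G \right)} = 2 G 5 = 10 G$)
$g{\left(d \right)} = \frac{5}{3}$ ($g{\left(d \right)} = 3 + \frac{1}{3} \left(-4\right) = 3 - \frac{4}{3} = \frac{5}{3}$)
$p = -6$ ($p = 4 - 10 = -6$)
$g{\left(y{\left(2 \right)} \right)} 4 p = \frac{5}{3} \cdot 4 \left(-6\right) = \frac{20}{3} \left(-6\right) = -40$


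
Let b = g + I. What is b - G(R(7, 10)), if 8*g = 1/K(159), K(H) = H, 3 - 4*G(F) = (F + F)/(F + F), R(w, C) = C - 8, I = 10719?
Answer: 13633933/1272 ≈ 10719.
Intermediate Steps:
R(w, C) = -8 + C
G(F) = ½ (G(F) = ¾ - (F + F)/(4*(F + F)) = ¾ - 2*F/(4*(2*F)) = ¾ - 2*F*1/(2*F)/4 = ¾ - ¼*1 = ¾ - ¼ = ½)
g = 1/1272 (g = (⅛)/159 = (⅛)*(1/159) = 1/1272 ≈ 0.00078616)
b = 13634569/1272 (b = 1/1272 + 10719 = 13634569/1272 ≈ 10719.)
b - G(R(7, 10)) = 13634569/1272 - 1*½ = 13634569/1272 - ½ = 13633933/1272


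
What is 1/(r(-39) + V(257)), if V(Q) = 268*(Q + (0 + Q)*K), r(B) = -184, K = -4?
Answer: -1/206812 ≈ -4.8353e-6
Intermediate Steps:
V(Q) = -804*Q (V(Q) = 268*(Q + (0 + Q)*(-4)) = 268*(Q + Q*(-4)) = 268*(Q - 4*Q) = 268*(-3*Q) = -804*Q)
1/(r(-39) + V(257)) = 1/(-184 - 804*257) = 1/(-184 - 206628) = 1/(-206812) = -1/206812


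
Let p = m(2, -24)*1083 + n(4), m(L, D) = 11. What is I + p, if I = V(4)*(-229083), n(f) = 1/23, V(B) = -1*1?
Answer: 5542909/23 ≈ 2.4100e+5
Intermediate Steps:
V(B) = -1
n(f) = 1/23
I = 229083 (I = -1*(-229083) = 229083)
p = 274000/23 (p = 11*1083 + 1/23 = 11913 + 1/23 = 274000/23 ≈ 11913.)
I + p = 229083 + 274000/23 = 5542909/23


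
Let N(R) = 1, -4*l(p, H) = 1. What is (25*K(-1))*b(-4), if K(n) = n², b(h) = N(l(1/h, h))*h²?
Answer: 400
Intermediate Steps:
l(p, H) = -¼ (l(p, H) = -¼*1 = -¼)
b(h) = h² (b(h) = 1*h² = h²)
(25*K(-1))*b(-4) = (25*(-1)²)*(-4)² = (25*1)*16 = 25*16 = 400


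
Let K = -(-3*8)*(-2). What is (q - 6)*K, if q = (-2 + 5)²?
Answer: -144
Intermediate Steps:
K = -48 (K = -(-24)*(-2) = -1*48 = -48)
q = 9 (q = 3² = 9)
(q - 6)*K = (9 - 6)*(-48) = 3*(-48) = -144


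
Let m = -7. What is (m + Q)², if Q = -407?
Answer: 171396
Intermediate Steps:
(m + Q)² = (-7 - 407)² = (-414)² = 171396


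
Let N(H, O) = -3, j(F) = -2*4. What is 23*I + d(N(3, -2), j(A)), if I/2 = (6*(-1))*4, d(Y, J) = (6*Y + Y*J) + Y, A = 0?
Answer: -1101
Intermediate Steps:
j(F) = -8
d(Y, J) = 7*Y + J*Y (d(Y, J) = (6*Y + J*Y) + Y = 7*Y + J*Y)
I = -48 (I = 2*((6*(-1))*4) = 2*(-6*4) = 2*(-24) = -48)
23*I + d(N(3, -2), j(A)) = 23*(-48) - 3*(7 - 8) = -1104 - 3*(-1) = -1104 + 3 = -1101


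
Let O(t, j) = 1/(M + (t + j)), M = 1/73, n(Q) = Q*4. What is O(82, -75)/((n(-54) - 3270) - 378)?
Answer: -73/1978368 ≈ -3.6899e-5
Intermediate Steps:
n(Q) = 4*Q
M = 1/73 ≈ 0.013699
O(t, j) = 1/(1/73 + j + t) (O(t, j) = 1/(1/73 + (t + j)) = 1/(1/73 + (j + t)) = 1/(1/73 + j + t))
O(82, -75)/((n(-54) - 3270) - 378) = (73/(1 + 73*(-75) + 73*82))/((4*(-54) - 3270) - 378) = (73/(1 - 5475 + 5986))/((-216 - 3270) - 378) = (73/512)/(-3486 - 378) = (73*(1/512))/(-3864) = (73/512)*(-1/3864) = -73/1978368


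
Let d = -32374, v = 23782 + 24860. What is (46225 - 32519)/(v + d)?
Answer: 979/1162 ≈ 0.84251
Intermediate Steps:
v = 48642
(46225 - 32519)/(v + d) = (46225 - 32519)/(48642 - 32374) = 13706/16268 = 13706*(1/16268) = 979/1162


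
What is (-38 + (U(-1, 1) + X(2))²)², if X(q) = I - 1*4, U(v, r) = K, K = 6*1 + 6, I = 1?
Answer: 1849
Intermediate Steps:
K = 12 (K = 6 + 6 = 12)
U(v, r) = 12
X(q) = -3 (X(q) = 1 - 1*4 = 1 - 4 = -3)
(-38 + (U(-1, 1) + X(2))²)² = (-38 + (12 - 3)²)² = (-38 + 9²)² = (-38 + 81)² = 43² = 1849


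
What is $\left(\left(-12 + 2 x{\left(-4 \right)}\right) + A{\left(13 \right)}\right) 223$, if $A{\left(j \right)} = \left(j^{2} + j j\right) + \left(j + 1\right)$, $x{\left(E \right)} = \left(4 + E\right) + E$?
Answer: $74036$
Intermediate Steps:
$x{\left(E \right)} = 4 + 2 E$
$A{\left(j \right)} = 1 + j + 2 j^{2}$ ($A{\left(j \right)} = \left(j^{2} + j^{2}\right) + \left(1 + j\right) = 2 j^{2} + \left(1 + j\right) = 1 + j + 2 j^{2}$)
$\left(\left(-12 + 2 x{\left(-4 \right)}\right) + A{\left(13 \right)}\right) 223 = \left(\left(-12 + 2 \left(4 + 2 \left(-4\right)\right)\right) + \left(1 + 13 + 2 \cdot 13^{2}\right)\right) 223 = \left(\left(-12 + 2 \left(4 - 8\right)\right) + \left(1 + 13 + 2 \cdot 169\right)\right) 223 = \left(\left(-12 + 2 \left(-4\right)\right) + \left(1 + 13 + 338\right)\right) 223 = \left(\left(-12 - 8\right) + 352\right) 223 = \left(-20 + 352\right) 223 = 332 \cdot 223 = 74036$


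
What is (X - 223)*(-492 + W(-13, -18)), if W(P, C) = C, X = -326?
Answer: 279990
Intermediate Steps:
(X - 223)*(-492 + W(-13, -18)) = (-326 - 223)*(-492 - 18) = -549*(-510) = 279990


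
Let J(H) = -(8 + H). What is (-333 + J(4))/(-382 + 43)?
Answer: 115/113 ≈ 1.0177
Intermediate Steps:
J(H) = -8 - H
(-333 + J(4))/(-382 + 43) = (-333 + (-8 - 1*4))/(-382 + 43) = (-333 + (-8 - 4))/(-339) = (-333 - 12)*(-1/339) = -345*(-1/339) = 115/113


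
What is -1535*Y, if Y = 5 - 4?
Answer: -1535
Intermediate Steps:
Y = 1
-1535*Y = -1535*1 = -1535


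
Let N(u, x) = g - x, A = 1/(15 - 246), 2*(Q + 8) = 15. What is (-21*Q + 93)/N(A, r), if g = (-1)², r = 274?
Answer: -69/182 ≈ -0.37912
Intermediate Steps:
Q = -½ (Q = -8 + (½)*15 = -8 + 15/2 = -½ ≈ -0.50000)
g = 1
A = -1/231 (A = 1/(-231) = -1/231 ≈ -0.0043290)
N(u, x) = 1 - x
(-21*Q + 93)/N(A, r) = (-21*(-½) + 93)/(1 - 1*274) = (21/2 + 93)/(1 - 274) = (207/2)/(-273) = (207/2)*(-1/273) = -69/182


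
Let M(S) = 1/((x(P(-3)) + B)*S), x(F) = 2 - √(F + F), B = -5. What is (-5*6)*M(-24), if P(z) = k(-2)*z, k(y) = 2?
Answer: -5/28 + 5*I*√3/42 ≈ -0.17857 + 0.2062*I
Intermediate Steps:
P(z) = 2*z
x(F) = 2 - √2*√F (x(F) = 2 - √(2*F) = 2 - √2*√F)
M(S) = 1/(S*(-3 - 2*I*√3)) (M(S) = 1/(((2 - √2*√(2*(-3))) - 5)*S) = 1/(((2 - √2*√(-6)) - 5)*S) = 1/(((2 - √2*I*√6) - 5)*S) = 1/(((2 - 2*I*√3) - 5)*S) = 1/((-3 - 2*I*√3)*S) = 1/(S*(-3 - 2*I*√3)))
(-5*6)*M(-24) = (-5*6)*(I/(-24*(-3*I + 2*√3))) = -30*I*(-1)/(24*(-3*I + 2*√3)) = -(-5)*I/(4*(-3*I + 2*√3)) = 5*I/(4*(-3*I + 2*√3))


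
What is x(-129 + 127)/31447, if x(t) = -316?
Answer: -316/31447 ≈ -0.010049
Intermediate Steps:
x(-129 + 127)/31447 = -316/31447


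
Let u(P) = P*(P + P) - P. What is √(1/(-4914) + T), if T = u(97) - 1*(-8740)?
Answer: √73679070738/1638 ≈ 165.71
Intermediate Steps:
u(P) = -P + 2*P² (u(P) = P*(2*P) - P = 2*P² - P = -P + 2*P²)
T = 27461 (T = 97*(-1 + 2*97) - 1*(-8740) = 97*(-1 + 194) + 8740 = 97*193 + 8740 = 18721 + 8740 = 27461)
√(1/(-4914) + T) = √(1/(-4914) + 27461) = √(-1/4914 + 27461) = √(134943353/4914) = √73679070738/1638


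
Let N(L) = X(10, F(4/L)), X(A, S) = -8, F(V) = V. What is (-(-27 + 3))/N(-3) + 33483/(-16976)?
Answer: -84411/16976 ≈ -4.9724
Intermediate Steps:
N(L) = -8
(-(-27 + 3))/N(-3) + 33483/(-16976) = -(-27 + 3)/(-8) + 33483/(-16976) = -1*(-24)*(-1/8) + 33483*(-1/16976) = 24*(-1/8) - 33483/16976 = -3 - 33483/16976 = -84411/16976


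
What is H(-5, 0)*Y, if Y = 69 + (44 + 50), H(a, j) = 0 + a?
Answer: -815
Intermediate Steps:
H(a, j) = a
Y = 163 (Y = 69 + 94 = 163)
H(-5, 0)*Y = -5*163 = -815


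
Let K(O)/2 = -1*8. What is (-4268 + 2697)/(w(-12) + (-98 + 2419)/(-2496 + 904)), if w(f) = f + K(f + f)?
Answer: 2501032/46897 ≈ 53.330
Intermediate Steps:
K(O) = -16 (K(O) = 2*(-1*8) = 2*(-8) = -16)
w(f) = -16 + f (w(f) = f - 16 = -16 + f)
(-4268 + 2697)/(w(-12) + (-98 + 2419)/(-2496 + 904)) = (-4268 + 2697)/((-16 - 12) + (-98 + 2419)/(-2496 + 904)) = -1571/(-28 + 2321/(-1592)) = -1571/(-28 + 2321*(-1/1592)) = -1571/(-28 - 2321/1592) = -1571/(-46897/1592) = -1571*(-1592/46897) = 2501032/46897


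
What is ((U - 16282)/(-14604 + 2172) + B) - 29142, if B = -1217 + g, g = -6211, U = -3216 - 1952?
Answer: -75769465/2072 ≈ -36568.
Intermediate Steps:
U = -5168
B = -7428 (B = -1217 - 6211 = -7428)
((U - 16282)/(-14604 + 2172) + B) - 29142 = ((-5168 - 16282)/(-14604 + 2172) - 7428) - 29142 = (-21450/(-12432) - 7428) - 29142 = (-21450*(-1/12432) - 7428) - 29142 = (3575/2072 - 7428) - 29142 = -15387241/2072 - 29142 = -75769465/2072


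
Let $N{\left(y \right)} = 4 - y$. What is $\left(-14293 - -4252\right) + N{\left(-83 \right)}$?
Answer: $-9954$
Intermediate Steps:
$\left(-14293 - -4252\right) + N{\left(-83 \right)} = \left(-14293 - -4252\right) + \left(4 - -83\right) = \left(-14293 + \left(-32 + 4284\right)\right) + \left(4 + 83\right) = \left(-14293 + 4252\right) + 87 = -10041 + 87 = -9954$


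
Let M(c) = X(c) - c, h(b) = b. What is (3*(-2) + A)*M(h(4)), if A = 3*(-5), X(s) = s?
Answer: 0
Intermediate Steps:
M(c) = 0 (M(c) = c - c = 0)
A = -15
(3*(-2) + A)*M(h(4)) = (3*(-2) - 15)*0 = (-6 - 15)*0 = -21*0 = 0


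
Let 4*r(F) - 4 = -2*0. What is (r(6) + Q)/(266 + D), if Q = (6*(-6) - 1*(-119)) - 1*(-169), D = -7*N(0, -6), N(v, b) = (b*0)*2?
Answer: 253/266 ≈ 0.95113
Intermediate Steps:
r(F) = 1 (r(F) = 1 + (-2*0)/4 = 1 + (¼)*0 = 1 + 0 = 1)
N(v, b) = 0 (N(v, b) = 0*2 = 0)
D = 0 (D = -7*0 = 0)
Q = 252 (Q = (-36 + 119) + 169 = 83 + 169 = 252)
(r(6) + Q)/(266 + D) = (1 + 252)/(266 + 0) = 253/266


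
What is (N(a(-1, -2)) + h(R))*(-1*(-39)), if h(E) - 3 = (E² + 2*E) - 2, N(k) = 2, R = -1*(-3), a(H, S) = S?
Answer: 702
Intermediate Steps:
R = 3
h(E) = 1 + E² + 2*E (h(E) = 3 + ((E² + 2*E) - 2) = 3 + (-2 + E² + 2*E) = 1 + E² + 2*E)
(N(a(-1, -2)) + h(R))*(-1*(-39)) = (2 + (1 + 3² + 2*3))*(-1*(-39)) = (2 + (1 + 9 + 6))*39 = (2 + 16)*39 = 18*39 = 702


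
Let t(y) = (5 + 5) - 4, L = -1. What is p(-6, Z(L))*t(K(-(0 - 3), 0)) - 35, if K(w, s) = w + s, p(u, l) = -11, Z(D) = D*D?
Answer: -101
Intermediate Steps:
Z(D) = D²
K(w, s) = s + w
t(y) = 6 (t(y) = 10 - 4 = 6)
p(-6, Z(L))*t(K(-(0 - 3), 0)) - 35 = -11*6 - 35 = -66 - 35 = -101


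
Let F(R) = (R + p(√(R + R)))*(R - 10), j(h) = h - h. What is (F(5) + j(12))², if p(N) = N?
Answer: 875 + 250*√10 ≈ 1665.6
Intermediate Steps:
j(h) = 0
F(R) = (-10 + R)*(R + √2*√R) (F(R) = (R + √(R + R))*(R - 10) = (R + √(2*R))*(-10 + R) = (R + √2*√R)*(-10 + R) = (-10 + R)*(R + √2*√R))
(F(5) + j(12))² = ((5² - 10*5 + √2*5^(3/2) - 10*√2*√5) + 0)² = ((25 - 50 + √2*(5*√5) - 10*√10) + 0)² = ((25 - 50 + 5*√10 - 10*√10) + 0)² = ((-25 - 5*√10) + 0)² = (-25 - 5*√10)²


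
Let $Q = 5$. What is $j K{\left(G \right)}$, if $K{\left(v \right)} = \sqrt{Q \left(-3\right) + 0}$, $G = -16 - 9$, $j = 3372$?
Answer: $3372 i \sqrt{15} \approx 13060.0 i$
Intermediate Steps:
$G = -25$
$K{\left(v \right)} = i \sqrt{15}$ ($K{\left(v \right)} = \sqrt{5 \left(-3\right) + 0} = \sqrt{-15 + 0} = \sqrt{-15} = i \sqrt{15}$)
$j K{\left(G \right)} = 3372 i \sqrt{15}$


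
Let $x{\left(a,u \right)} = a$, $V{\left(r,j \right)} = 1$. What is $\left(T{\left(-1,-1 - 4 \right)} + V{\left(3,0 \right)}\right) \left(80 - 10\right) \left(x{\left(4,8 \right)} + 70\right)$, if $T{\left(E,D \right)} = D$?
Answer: $-20720$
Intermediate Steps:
$\left(T{\left(-1,-1 - 4 \right)} + V{\left(3,0 \right)}\right) \left(80 - 10\right) \left(x{\left(4,8 \right)} + 70\right) = \left(\left(-1 - 4\right) + 1\right) \left(80 - 10\right) \left(4 + 70\right) = \left(-5 + 1\right) 70 \cdot 74 = \left(-4\right) 70 \cdot 74 = \left(-280\right) 74 = -20720$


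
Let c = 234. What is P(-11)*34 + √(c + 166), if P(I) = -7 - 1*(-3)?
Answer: -116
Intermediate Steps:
P(I) = -4 (P(I) = -7 + 3 = -4)
P(-11)*34 + √(c + 166) = -4*34 + √(234 + 166) = -136 + √400 = -136 + 20 = -116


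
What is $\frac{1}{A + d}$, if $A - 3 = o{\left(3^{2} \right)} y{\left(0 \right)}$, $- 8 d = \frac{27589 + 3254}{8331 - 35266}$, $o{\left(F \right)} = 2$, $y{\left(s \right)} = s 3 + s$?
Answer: $\frac{215480}{677283} \approx 0.31815$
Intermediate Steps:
$y{\left(s \right)} = 4 s$ ($y{\left(s \right)} = 3 s + s = 4 s$)
$d = \frac{30843}{215480}$ ($d = - \frac{\left(27589 + 3254\right) \frac{1}{8331 - 35266}}{8} = - \frac{30843 \frac{1}{-26935}}{8} = - \frac{30843 \left(- \frac{1}{26935}\right)}{8} = \left(- \frac{1}{8}\right) \left(- \frac{30843}{26935}\right) = \frac{30843}{215480} \approx 0.14314$)
$A = 3$ ($A = 3 + 2 \cdot 4 \cdot 0 = 3 + 2 \cdot 0 = 3 + 0 = 3$)
$\frac{1}{A + d} = \frac{1}{3 + \frac{30843}{215480}} = \frac{1}{\frac{677283}{215480}} = \frac{215480}{677283}$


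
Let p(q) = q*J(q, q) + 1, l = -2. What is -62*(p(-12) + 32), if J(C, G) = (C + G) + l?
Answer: -21390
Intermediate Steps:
J(C, G) = -2 + C + G (J(C, G) = (C + G) - 2 = -2 + C + G)
p(q) = 1 + q*(-2 + 2*q) (p(q) = q*(-2 + q + q) + 1 = q*(-2 + 2*q) + 1 = 1 + q*(-2 + 2*q))
-62*(p(-12) + 32) = -62*((1 + 2*(-12)*(-1 - 12)) + 32) = -62*((1 + 2*(-12)*(-13)) + 32) = -62*((1 + 312) + 32) = -62*(313 + 32) = -62*345 = -21390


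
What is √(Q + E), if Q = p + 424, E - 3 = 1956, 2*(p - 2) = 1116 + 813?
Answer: √13398/2 ≈ 57.875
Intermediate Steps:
p = 1933/2 (p = 2 + (1116 + 813)/2 = 2 + (½)*1929 = 2 + 1929/2 = 1933/2 ≈ 966.50)
E = 1959 (E = 3 + 1956 = 1959)
Q = 2781/2 (Q = 1933/2 + 424 = 2781/2 ≈ 1390.5)
√(Q + E) = √(2781/2 + 1959) = √(6699/2) = √13398/2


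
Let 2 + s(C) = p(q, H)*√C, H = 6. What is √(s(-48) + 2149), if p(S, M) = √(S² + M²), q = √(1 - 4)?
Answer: √(2147 + 12*I*√11) ≈ 46.338 + 0.4295*I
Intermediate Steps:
q = I*√3 (q = √(-3) = I*√3 ≈ 1.732*I)
p(S, M) = √(M² + S²)
s(C) = -2 + √33*√C (s(C) = -2 + √(6² + (I*√3)²)*√C = -2 + √(36 - 3)*√C = -2 + √33*√C)
√(s(-48) + 2149) = √((-2 + √33*√(-48)) + 2149) = √((-2 + √33*(4*I*√3)) + 2149) = √((-2 + 12*I*√11) + 2149) = √(2147 + 12*I*√11)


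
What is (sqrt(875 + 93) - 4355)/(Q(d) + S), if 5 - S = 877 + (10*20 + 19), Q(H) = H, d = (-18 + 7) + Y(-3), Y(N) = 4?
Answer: 4355/1098 - 11*sqrt(2)/549 ≈ 3.9380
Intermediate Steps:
d = -7 (d = (-18 + 7) + 4 = -11 + 4 = -7)
S = -1091 (S = 5 - (877 + (10*20 + 19)) = 5 - (877 + (200 + 19)) = 5 - (877 + 219) = 5 - 1*1096 = 5 - 1096 = -1091)
(sqrt(875 + 93) - 4355)/(Q(d) + S) = (sqrt(875 + 93) - 4355)/(-7 - 1091) = (sqrt(968) - 4355)/(-1098) = (22*sqrt(2) - 4355)*(-1/1098) = (-4355 + 22*sqrt(2))*(-1/1098) = 4355/1098 - 11*sqrt(2)/549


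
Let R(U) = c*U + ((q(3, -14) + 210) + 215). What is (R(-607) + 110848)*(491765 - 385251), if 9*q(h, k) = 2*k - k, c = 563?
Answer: -220934108164/9 ≈ -2.4548e+10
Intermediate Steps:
q(h, k) = k/9 (q(h, k) = (2*k - k)/9 = k/9)
R(U) = 3811/9 + 563*U (R(U) = 563*U + (((1/9)*(-14) + 210) + 215) = 563*U + ((-14/9 + 210) + 215) = 563*U + (1876/9 + 215) = 563*U + 3811/9 = 3811/9 + 563*U)
(R(-607) + 110848)*(491765 - 385251) = ((3811/9 + 563*(-607)) + 110848)*(491765 - 385251) = ((3811/9 - 341741) + 110848)*106514 = (-3071858/9 + 110848)*106514 = -2074226/9*106514 = -220934108164/9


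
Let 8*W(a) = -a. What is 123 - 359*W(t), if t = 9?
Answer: 4215/8 ≈ 526.88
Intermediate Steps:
W(a) = -a/8 (W(a) = (-a)/8 = -a/8)
123 - 359*W(t) = 123 - (-359)*9/8 = 123 - 359*(-9/8) = 123 + 3231/8 = 4215/8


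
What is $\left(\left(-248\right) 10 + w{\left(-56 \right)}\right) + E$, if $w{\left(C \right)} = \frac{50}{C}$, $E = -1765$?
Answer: $- \frac{118885}{28} \approx -4245.9$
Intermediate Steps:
$\left(\left(-248\right) 10 + w{\left(-56 \right)}\right) + E = \left(\left(-248\right) 10 + \frac{50}{-56}\right) - 1765 = \left(-2480 + 50 \left(- \frac{1}{56}\right)\right) - 1765 = \left(-2480 - \frac{25}{28}\right) - 1765 = - \frac{69465}{28} - 1765 = - \frac{118885}{28}$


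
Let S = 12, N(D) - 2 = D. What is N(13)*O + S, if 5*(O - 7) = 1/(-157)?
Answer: 18366/157 ≈ 116.98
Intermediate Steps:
N(D) = 2 + D
O = 5494/785 (O = 7 + (⅕)/(-157) = 7 + (⅕)*(-1/157) = 7 - 1/785 = 5494/785 ≈ 6.9987)
N(13)*O + S = (2 + 13)*(5494/785) + 12 = 15*(5494/785) + 12 = 16482/157 + 12 = 18366/157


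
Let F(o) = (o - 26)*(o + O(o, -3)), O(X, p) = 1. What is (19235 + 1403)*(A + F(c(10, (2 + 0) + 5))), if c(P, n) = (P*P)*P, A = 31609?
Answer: 20773859954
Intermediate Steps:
c(P, n) = P³ (c(P, n) = P²*P = P³)
F(o) = (1 + o)*(-26 + o) (F(o) = (o - 26)*(o + 1) = (-26 + o)*(1 + o) = (1 + o)*(-26 + o))
(19235 + 1403)*(A + F(c(10, (2 + 0) + 5))) = (19235 + 1403)*(31609 + (-26 + (10³)² - 25*10³)) = 20638*(31609 + (-26 + 1000² - 25*1000)) = 20638*(31609 + (-26 + 1000000 - 25000)) = 20638*(31609 + 974974) = 20638*1006583 = 20773859954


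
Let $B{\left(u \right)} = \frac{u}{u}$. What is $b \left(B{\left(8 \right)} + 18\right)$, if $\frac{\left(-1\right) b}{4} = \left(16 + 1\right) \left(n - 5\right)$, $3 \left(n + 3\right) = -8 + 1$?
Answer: $\frac{40052}{3} \approx 13351.0$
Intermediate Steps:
$n = - \frac{16}{3}$ ($n = -3 + \frac{-8 + 1}{3} = -3 + \frac{1}{3} \left(-7\right) = -3 - \frac{7}{3} = - \frac{16}{3} \approx -5.3333$)
$B{\left(u \right)} = 1$
$b = \frac{2108}{3}$ ($b = - 4 \left(16 + 1\right) \left(- \frac{16}{3} - 5\right) = - 4 \cdot 17 \left(- \frac{31}{3}\right) = \left(-4\right) \left(- \frac{527}{3}\right) = \frac{2108}{3} \approx 702.67$)
$b \left(B{\left(8 \right)} + 18\right) = \frac{2108 \left(1 + 18\right)}{3} = \frac{2108}{3} \cdot 19 = \frac{40052}{3}$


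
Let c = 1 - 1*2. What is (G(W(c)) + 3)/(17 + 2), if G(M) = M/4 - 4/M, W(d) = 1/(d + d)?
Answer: 87/152 ≈ 0.57237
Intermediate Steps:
c = -1 (c = 1 - 2 = -1)
W(d) = 1/(2*d)
G(M) = -4/M + M/4 (G(M) = M*(¼) - 4/M = M/4 - 4/M = -4/M + M/4)
(G(W(c)) + 3)/(17 + 2) = ((-4/((½)/(-1)) + ((½)/(-1))/4) + 3)/(17 + 2) = ((-4/((½)*(-1)) + ((½)*(-1))/4) + 3)/19 = ((-4/(-½) + (¼)*(-½)) + 3)*(1/19) = ((-4*(-2) - ⅛) + 3)*(1/19) = ((8 - ⅛) + 3)*(1/19) = (63/8 + 3)*(1/19) = (87/8)*(1/19) = 87/152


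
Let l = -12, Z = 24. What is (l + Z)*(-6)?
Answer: -72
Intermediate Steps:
(l + Z)*(-6) = (-12 + 24)*(-6) = 12*(-6) = -72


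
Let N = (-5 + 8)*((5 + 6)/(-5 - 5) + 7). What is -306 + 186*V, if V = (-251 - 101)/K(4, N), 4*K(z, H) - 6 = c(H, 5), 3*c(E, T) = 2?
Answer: -197946/5 ≈ -39589.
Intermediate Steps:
N = 177/10 (N = 3*(11/(-10) + 7) = 3*(11*(-⅒) + 7) = 3*(-11/10 + 7) = 3*(59/10) = 177/10 ≈ 17.700)
c(E, T) = ⅔ (c(E, T) = (⅓)*2 = ⅔)
K(z, H) = 5/3 (K(z, H) = 3/2 + (¼)*(⅔) = 3/2 + ⅙ = 5/3)
V = -1056/5 (V = (-251 - 101)/(5/3) = -352*⅗ = -1056/5 ≈ -211.20)
-306 + 186*V = -306 + 186*(-1056/5) = -306 - 196416/5 = -197946/5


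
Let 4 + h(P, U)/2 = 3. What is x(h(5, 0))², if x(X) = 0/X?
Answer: 0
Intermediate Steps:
h(P, U) = -2 (h(P, U) = -8 + 2*3 = -8 + 6 = -2)
x(X) = 0
x(h(5, 0))² = 0² = 0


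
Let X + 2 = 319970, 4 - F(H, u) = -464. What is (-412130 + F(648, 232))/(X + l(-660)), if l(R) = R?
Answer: -205831/159654 ≈ -1.2892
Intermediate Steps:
F(H, u) = 468 (F(H, u) = 4 - 1*(-464) = 4 + 464 = 468)
X = 319968 (X = -2 + 319970 = 319968)
(-412130 + F(648, 232))/(X + l(-660)) = (-412130 + 468)/(319968 - 660) = -411662/319308 = -411662*1/319308 = -205831/159654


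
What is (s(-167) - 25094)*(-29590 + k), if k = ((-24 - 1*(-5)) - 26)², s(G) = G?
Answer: 696319465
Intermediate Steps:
k = 2025 (k = ((-24 + 5) - 26)² = (-19 - 26)² = (-45)² = 2025)
(s(-167) - 25094)*(-29590 + k) = (-167 - 25094)*(-29590 + 2025) = -25261*(-27565) = 696319465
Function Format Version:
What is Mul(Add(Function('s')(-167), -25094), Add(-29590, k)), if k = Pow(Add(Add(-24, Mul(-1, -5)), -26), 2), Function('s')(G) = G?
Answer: 696319465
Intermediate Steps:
k = 2025 (k = Pow(Add(Add(-24, 5), -26), 2) = Pow(Add(-19, -26), 2) = Pow(-45, 2) = 2025)
Mul(Add(Function('s')(-167), -25094), Add(-29590, k)) = Mul(Add(-167, -25094), Add(-29590, 2025)) = Mul(-25261, -27565) = 696319465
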